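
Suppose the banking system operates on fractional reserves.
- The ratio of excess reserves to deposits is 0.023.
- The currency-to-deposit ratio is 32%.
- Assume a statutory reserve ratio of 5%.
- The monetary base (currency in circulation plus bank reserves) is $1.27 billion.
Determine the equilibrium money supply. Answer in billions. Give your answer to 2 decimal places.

The money multiplier is m = (1 + c) / (rr + e + c) = (1 + 0.32) / (0.05 + 0.023 + 0.32) ≈ 3.3588.
So M = m × MB = 3.3588 × 1.27 ≈ 4.2657 billion.

$4.27 billion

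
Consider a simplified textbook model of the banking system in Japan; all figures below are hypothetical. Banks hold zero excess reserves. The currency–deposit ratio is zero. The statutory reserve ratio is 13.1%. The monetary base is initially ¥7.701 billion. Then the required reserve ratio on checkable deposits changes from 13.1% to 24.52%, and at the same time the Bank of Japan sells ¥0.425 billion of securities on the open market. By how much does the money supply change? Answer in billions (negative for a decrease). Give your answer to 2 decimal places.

-29.11 billion

Before: m₁ = 1 / (0.131) ≈ 7.6336, MB₁ = 7.701, so M₁ = 7.6336 × 7.701 ≈ 58.7864 billion.
After: m₂ = 1 / (0.2452) ≈ 4.0783, MB₂ = 7.701 − 0.425 = 7.276, so M₂ = 4.0783 × 7.276 ≈ 29.6737 billion.
ΔM = M₂ − M₁ = 29.6737 − 58.7864 = -29.1127 billion.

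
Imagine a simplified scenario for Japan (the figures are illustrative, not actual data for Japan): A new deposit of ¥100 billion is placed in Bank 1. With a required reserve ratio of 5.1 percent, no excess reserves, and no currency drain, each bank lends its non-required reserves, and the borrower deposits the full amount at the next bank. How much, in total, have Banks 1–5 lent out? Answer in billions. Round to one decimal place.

¥428.5 billion

Bank i lends (1 − rr)^i of the original deposit: Bank 1 lends 100·0.9490 = 94.9000, Bank 2 lends 100·0.9490² = 90.0601, and so on.
Summing a geometric series: total = 100·[0.9490·(1 − 0.9490^5) / (1 − 0.9490)] ≈ 428.5070 billion.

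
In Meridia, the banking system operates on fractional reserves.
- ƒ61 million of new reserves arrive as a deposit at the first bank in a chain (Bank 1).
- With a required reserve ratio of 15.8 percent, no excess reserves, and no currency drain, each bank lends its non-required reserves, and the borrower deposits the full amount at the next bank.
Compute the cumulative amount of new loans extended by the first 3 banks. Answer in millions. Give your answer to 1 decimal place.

Bank i lends (1 − rr)^i of the original deposit: Bank 1 lends 61·0.8420 = 51.3620, Bank 2 lends 61·0.8420² ≈ 43.2468, and so on.
Summing a geometric series: total = 61·[0.8420·(1 − 0.8420^3) / (1 − 0.8420)] ≈ 131.0226 million.

ƒ131.0 million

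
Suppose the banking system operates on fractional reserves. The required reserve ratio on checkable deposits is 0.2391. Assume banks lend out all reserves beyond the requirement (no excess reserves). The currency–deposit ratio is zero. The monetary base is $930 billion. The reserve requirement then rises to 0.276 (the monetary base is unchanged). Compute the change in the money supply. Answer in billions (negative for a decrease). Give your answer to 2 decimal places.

-520.02 billion

Initially m₁ = 1 / (0.2391) ≈ 4.182350, so M₁ = 4.182350 × 930 = 3889.5855 billion.
After the change m₂ = 1 / (0.276) ≈ 3.623188, so M₂ = 3.623188 × 930 ≈ 3369.5648 billion.
ΔM = M₂ − M₁ = 3369.5648 − 3889.5855 = -520.0207 billion.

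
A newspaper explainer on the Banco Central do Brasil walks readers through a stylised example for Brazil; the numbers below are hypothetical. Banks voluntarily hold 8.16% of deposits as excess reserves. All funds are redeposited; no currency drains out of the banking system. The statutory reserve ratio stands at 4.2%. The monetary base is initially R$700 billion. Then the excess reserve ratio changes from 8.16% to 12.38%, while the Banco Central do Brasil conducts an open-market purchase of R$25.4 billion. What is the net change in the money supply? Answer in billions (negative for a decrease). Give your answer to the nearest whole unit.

Before: m₁ = 1 / (0.042 + 0.0816) ≈ 8.0906, MB₁ = 700, so M₁ = 8.0906 × 700 = 5663.42 billion.
After: m₂ = 1 / (0.042 + 0.1238) ≈ 6.0314, MB₂ = 700 + 25.4 = 725.4, so M₂ = 6.0314 × 725.4 ≈ 4375.1776 billion.
ΔM = M₂ − M₁ = 4375.1776 − 5663.42 = -1288.2424 billion.

-1288 billion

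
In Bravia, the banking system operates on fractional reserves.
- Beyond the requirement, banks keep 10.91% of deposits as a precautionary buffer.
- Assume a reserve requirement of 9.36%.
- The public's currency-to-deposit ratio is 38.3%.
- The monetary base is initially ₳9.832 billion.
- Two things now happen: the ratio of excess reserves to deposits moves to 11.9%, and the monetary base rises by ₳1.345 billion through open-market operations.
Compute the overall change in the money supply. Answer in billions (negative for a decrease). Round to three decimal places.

₳2.737 billion

Before: m₁ = (1 + 0.383) / (0.0936 + 0.1091 + 0.383) ≈ 2.361277, MB₁ = 9.832, so M₁ = 2.361277 × 9.832 ≈ 23.2161 billion.
After: m₂ = (1 + 0.383) / (0.0936 + 0.119 + 0.383) ≈ 2.322028, MB₂ = 9.832 + 1.345 = 11.177, so M₂ = 2.322028 × 11.177 ≈ 25.9533 billion.
ΔM = M₂ − M₁ = 25.9533 − 23.2161 = 2.7372 billion.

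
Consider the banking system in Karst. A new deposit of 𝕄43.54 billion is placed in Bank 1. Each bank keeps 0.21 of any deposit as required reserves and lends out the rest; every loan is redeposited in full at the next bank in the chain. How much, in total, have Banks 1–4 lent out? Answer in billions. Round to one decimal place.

Bank i lends (1 − rr)^i of the original deposit: Bank 1 lends 43.54·0.7900 = 34.3966, Bank 2 lends 43.54·0.7900² ≈ 27.1733, and so on.
Summing a geometric series: total = 43.54·[0.7900·(1 − 0.7900^4) / (1 − 0.7900)] ≈ 99.9957 billion.

𝕄100.0 billion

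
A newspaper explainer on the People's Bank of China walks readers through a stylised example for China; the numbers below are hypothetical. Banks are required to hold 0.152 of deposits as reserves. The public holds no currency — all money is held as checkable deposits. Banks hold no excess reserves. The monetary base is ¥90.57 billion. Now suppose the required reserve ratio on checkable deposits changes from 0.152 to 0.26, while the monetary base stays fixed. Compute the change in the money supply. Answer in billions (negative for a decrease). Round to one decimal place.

-247.5 billion

Initially m₁ = 1 / (0.152) ≈ 6.5789, so M₁ = 6.5789 × 90.57 ≈ 595.851 billion.
After the change m₂ = 1 / (0.26) ≈ 3.8462, so M₂ = 3.8462 × 90.57 ≈ 348.3503 billion.
ΔM = M₂ − M₁ = 348.3503 − 595.851 = -247.5007 billion.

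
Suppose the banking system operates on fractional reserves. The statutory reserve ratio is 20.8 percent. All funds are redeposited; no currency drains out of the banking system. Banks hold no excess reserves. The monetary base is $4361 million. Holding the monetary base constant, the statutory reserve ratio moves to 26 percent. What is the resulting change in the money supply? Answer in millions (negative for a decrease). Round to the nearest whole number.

Initially m₁ = 1 / (0.208) ≈ 4.80769, so M₁ = 4.80769 × 4361 ≈ 20966.3361 million.
After the change m₂ = 1 / (0.26) ≈ 3.84615, so M₂ = 3.84615 × 4361 ≈ 16773.0602 million.
ΔM = M₂ − M₁ = 16773.0602 − 20966.3361 = -4193.2759 million.

-4193 million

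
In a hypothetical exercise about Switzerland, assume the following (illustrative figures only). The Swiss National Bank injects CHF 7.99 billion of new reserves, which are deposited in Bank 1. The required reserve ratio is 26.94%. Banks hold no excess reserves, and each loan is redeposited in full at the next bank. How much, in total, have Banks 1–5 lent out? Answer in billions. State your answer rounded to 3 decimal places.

Bank i lends (1 − rr)^i of the original deposit: Bank 1 lends 7.99·0.7306 ≈ 5.8375, Bank 2 lends 7.99·0.7306² ≈ 4.2649, and so on.
Summing a geometric series: total = 7.99·[0.7306·(1 − 0.7306^5) / (1 − 0.7306)] ≈ 17.1580 billion.

CHF 17.158 billion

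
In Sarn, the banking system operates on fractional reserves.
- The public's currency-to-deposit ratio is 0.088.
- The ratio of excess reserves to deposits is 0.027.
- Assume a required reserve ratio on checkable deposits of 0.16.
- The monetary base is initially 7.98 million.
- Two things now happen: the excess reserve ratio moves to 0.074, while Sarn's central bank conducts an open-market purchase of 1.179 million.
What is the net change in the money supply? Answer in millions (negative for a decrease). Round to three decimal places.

Before: m₁ = (1 + 0.088) / (0.16 + 0.027 + 0.088) ≈ 3.95636, MB₁ = 7.98, so M₁ = 3.95636 × 7.98 ≈ 31.5718 million.
After: m₂ = (1 + 0.088) / (0.16 + 0.074 + 0.088) ≈ 3.37888, MB₂ = 7.98 + 1.179 = 9.159, so M₂ = 3.37888 × 9.159 ≈ 30.9472 million.
ΔM = M₂ − M₁ = 30.9472 − 31.5718 = -0.6246 million.

-0.625 million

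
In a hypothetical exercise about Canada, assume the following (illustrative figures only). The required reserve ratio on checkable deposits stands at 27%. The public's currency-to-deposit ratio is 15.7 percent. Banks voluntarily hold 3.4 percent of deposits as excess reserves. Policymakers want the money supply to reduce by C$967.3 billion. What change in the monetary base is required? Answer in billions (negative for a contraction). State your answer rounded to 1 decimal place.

-385.4 billion

The money multiplier is m = (1 + c) / (rr + e + c) = (1 + 0.157) / (0.27 + 0.034 + 0.157) ≈ 2.50976.
ΔMB = ΔM / m = (−967.3) / 2.50976 ≈ -385.4153 billion.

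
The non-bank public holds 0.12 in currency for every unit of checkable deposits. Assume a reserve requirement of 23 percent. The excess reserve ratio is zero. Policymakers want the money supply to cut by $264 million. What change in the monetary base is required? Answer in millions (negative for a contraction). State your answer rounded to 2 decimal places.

-82.50 million

The money multiplier is m = (1 + c) / (rr + c) = (1 + 0.12) / (0.23 + 0.12) = 3.2.
ΔMB = ΔM / m = (−264) / 3.2 = -82.5 million.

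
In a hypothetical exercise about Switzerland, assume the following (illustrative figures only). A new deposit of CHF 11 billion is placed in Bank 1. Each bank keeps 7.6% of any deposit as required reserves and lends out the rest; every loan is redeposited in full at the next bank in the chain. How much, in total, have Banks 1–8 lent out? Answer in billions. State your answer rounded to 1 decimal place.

Bank i lends (1 − rr)^i of the original deposit: Bank 1 lends 11·0.9240 = 10.1640, Bank 2 lends 11·0.9240² ≈ 9.3915, and so on.
Summing a geometric series: total = 11·[0.9240·(1 − 0.9240^8) / (1 − 0.9240)] ≈ 62.6766 billion.

CHF 62.7 billion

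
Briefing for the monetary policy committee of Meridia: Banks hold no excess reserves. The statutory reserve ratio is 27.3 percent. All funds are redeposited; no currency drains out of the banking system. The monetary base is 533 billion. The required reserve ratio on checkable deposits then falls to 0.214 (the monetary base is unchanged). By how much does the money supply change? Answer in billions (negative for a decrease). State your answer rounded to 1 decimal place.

538.3 billion

Initially m₁ = 1 / (0.273) ≈ 3.66300, so M₁ = 3.66300 × 533 = 1952.379 billion.
After the change m₂ = 1 / (0.214) ≈ 4.67290, so M₂ = 4.67290 × 533 = 2490.6557 billion.
ΔM = M₂ − M₁ = 2490.6557 − 1952.379 = 538.2767 billion.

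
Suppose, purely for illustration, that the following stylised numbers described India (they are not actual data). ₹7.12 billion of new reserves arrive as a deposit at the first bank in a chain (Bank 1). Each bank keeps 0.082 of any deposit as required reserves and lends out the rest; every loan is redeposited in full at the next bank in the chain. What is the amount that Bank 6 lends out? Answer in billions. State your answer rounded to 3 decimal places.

₹4.261 billion

Each bank lends a fraction (1 − rr) = 0.9180 of the deposit it receives, so Bank 6 receives 7.12·0.9180^5 and lends 7.12·0.9180^6 ≈ 4.2612 billion.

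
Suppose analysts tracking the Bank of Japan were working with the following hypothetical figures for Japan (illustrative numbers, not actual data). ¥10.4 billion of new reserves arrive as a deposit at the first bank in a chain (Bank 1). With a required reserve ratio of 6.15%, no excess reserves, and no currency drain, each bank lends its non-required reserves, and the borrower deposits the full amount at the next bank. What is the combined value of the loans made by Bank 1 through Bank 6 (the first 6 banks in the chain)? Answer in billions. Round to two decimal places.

¥50.26 billion

Bank i lends (1 − rr)^i of the original deposit: Bank 1 lends 10.4·0.9385 = 9.7604, Bank 2 lends 10.4·0.9385² ≈ 9.1601, and so on.
Summing a geometric series: total = 10.4·[0.9385·(1 − 0.9385^6) / (1 − 0.9385)] ≈ 50.2635 billion.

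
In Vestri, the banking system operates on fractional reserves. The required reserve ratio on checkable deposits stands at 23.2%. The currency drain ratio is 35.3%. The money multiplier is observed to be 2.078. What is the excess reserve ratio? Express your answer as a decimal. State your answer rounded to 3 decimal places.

0.066

Using m = 2.078. Since m = (1 + c)/(c + rr + e), the denominator satisfies c + rr + e = (1 + c)/m = (1 + 0.353) / 2.078 ≈ 0.651107.
With c = 0.353 and rr = 0.232, the excess reserve ratio is 0.651107 − 0.353 − 0.232 = 0.066107.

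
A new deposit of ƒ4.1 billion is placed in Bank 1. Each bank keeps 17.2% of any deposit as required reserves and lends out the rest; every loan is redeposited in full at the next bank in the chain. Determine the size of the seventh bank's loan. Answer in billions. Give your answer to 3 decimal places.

Each bank lends a fraction (1 − rr) = 0.8280 of the deposit it receives, so Bank 7 receives 4.1·0.8280^6 and lends 4.1·0.8280^7 ≈ 1.0939 billion.

ƒ1.094 billion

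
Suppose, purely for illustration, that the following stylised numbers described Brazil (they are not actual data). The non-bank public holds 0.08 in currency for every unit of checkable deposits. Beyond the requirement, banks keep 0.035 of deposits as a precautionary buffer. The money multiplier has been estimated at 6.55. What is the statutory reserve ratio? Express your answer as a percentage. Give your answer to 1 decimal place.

5.0%

Using m = 6.55. Since m = (1 + c)/(c + rr + e), the denominator satisfies c + rr + e = (1 + c)/m = (1 + 0.08) / 6.55 ≈ 0.164885.
With c = 0.08 and e = 0.035, the statutory reserve ratio is 0.164885 − 0.08 − 0.035 = 0.049885.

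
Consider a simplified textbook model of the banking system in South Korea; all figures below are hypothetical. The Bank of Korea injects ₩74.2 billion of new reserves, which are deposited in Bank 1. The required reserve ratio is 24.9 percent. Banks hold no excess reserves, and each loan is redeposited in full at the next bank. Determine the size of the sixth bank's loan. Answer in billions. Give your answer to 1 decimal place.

₩13.3 billion

Each bank lends a fraction (1 − rr) = 0.7510 of the deposit it receives, so Bank 6 receives 74.2·0.7510^5 and lends 74.2·0.7510^6 ≈ 13.3120 billion.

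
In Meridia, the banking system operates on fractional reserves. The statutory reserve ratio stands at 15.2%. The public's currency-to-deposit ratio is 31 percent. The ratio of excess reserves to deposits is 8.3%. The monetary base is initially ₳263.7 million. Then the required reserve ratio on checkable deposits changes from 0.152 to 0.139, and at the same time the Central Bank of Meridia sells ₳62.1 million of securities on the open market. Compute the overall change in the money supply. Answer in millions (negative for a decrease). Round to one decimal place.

Before: m₁ = (1 + 0.31) / (0.152 + 0.083 + 0.31) ≈ 2.40367, MB₁ = 263.7, so M₁ = 2.40367 × 263.7 ≈ 633.8478 million.
After: m₂ = (1 + 0.31) / (0.139 + 0.083 + 0.31) ≈ 2.46241, MB₂ = 263.7 − 62.1 = 201.6, so M₂ = 2.46241 × 201.6 ≈ 496.4219 million.
ΔM = M₂ − M₁ = 496.4219 − 633.8478 = -137.4259 million.

-137.4 million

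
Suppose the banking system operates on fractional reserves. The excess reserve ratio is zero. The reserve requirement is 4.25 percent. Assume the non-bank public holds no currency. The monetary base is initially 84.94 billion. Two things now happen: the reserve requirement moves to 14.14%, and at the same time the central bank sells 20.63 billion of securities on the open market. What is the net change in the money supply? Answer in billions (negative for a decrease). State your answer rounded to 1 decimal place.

Before: m₁ = 1 / (0.0425) ≈ 23.5294, MB₁ = 84.94, so M₁ = 23.5294 × 84.94 ≈ 1998.5872 billion.
After: m₂ = 1 / (0.1414) ≈ 7.0721, MB₂ = 84.94 − 20.63 = 64.31, so M₂ = 7.0721 × 64.31 ≈ 454.8068 billion.
ΔM = M₂ − M₁ = 454.8068 − 1998.5872 = -1543.7804 billion.

-1543.8 billion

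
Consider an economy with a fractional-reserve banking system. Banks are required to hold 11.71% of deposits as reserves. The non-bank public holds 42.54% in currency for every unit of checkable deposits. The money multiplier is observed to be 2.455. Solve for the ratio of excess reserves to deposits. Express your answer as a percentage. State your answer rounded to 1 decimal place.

Using m = 2.455. Since m = (1 + c)/(c + rr + e), the denominator satisfies c + rr + e = (1 + c)/m = (1 + 0.4254) / 2.455 ≈ 0.580611.
With c = 0.4254 and rr = 0.1171, the ratio of excess reserves to deposits is 0.580611 − 0.4254 − 0.1171 = 0.038111.

3.8%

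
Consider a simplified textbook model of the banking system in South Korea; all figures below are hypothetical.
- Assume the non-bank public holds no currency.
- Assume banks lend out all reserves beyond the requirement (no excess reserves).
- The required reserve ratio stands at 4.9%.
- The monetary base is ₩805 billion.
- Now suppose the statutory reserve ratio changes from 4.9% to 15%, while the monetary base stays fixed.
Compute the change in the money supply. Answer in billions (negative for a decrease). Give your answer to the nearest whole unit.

-11062 billion

Initially m₁ = 1 / (0.049) ≈ 20.4082, so M₁ = 20.4082 × 805 = 16428.601 billion.
After the change m₂ = 1 / (0.15) ≈ 6.6667, so M₂ = 6.6667 × 805 = 5366.6935 billion.
ΔM = M₂ − M₁ = 5366.6935 − 16428.601 = -11061.9075 billion.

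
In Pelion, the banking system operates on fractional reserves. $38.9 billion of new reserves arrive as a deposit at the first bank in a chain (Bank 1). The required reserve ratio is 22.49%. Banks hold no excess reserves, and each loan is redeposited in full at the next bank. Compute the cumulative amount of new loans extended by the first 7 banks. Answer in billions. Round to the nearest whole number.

$112 billion

Bank i lends (1 − rr)^i of the original deposit: Bank 1 lends 38.9·0.7751 ≈ 30.1514, Bank 2 lends 38.9·0.7751² ≈ 23.3703, and so on.
Summing a geometric series: total = 38.9·[0.7751·(1 − 0.7751^7) / (1 − 0.7751)] ≈ 111.5326 billion.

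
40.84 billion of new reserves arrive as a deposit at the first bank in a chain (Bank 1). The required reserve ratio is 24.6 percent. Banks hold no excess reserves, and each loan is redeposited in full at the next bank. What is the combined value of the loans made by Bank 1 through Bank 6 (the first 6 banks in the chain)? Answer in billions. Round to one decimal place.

102.2 billion

Bank i lends (1 − rr)^i of the original deposit: Bank 1 lends 40.84·0.7540 ≈ 30.7934, Bank 2 lends 40.84·0.7540² ≈ 23.2182, and so on.
Summing a geometric series: total = 40.84·[0.7540·(1 − 0.7540^6) / (1 − 0.7540)] ≈ 102.1751 billion.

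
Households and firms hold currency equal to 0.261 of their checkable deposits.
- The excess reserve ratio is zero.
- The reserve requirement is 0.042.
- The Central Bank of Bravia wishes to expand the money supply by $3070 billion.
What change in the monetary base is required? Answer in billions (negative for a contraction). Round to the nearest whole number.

The money multiplier is m = (1 + c) / (rr + c) = (1 + 0.261) / (0.042 + 0.261) ≈ 4.16172.
ΔMB = ΔM / m = (+3070) / 4.16172 ≈ 737.6758 billion.

$738 billion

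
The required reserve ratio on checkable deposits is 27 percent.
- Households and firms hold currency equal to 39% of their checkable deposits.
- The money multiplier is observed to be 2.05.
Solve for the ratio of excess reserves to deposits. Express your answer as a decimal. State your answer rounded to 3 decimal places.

0.018

Using m = 2.05. Since m = (1 + c)/(c + rr + e), the denominator satisfies c + rr + e = (1 + c)/m = (1 + 0.39) / 2.05 ≈ 0.678049.
With c = 0.39 and rr = 0.27, the ratio of excess reserves to deposits is 0.678049 − 0.39 − 0.27 = 0.018049.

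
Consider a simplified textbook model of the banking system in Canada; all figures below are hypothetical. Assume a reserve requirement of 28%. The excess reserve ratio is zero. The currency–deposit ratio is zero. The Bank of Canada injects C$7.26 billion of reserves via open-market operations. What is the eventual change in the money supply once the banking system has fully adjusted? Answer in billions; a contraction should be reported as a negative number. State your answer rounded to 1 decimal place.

C$25.9 billion

The simple money multiplier is m = 1/rr = 1/0.28 ≈ 3.5714.
An open-market purchase increases the monetary base by 7.26 billion, so ΔM = m × ΔMB = 3.5714 × 7.26 ≈ 25.9284 billion.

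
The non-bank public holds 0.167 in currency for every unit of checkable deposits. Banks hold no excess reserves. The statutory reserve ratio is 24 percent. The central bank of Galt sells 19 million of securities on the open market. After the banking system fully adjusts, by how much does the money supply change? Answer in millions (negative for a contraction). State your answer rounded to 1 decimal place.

-54.5 million

The money multiplier is m = (1 + c) / (rr + c) = (1 + 0.167) / (0.24 + 0.167) ≈ 2.8673.
The sale removes 19 million of base, so ΔM = m × ΔMB = 2.8673 × (−19) = -54.4787 million.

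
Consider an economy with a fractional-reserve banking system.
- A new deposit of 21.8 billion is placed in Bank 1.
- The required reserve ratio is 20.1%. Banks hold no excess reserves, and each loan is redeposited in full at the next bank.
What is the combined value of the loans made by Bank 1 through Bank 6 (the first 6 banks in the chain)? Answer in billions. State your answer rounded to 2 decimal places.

Bank i lends (1 − rr)^i of the original deposit: Bank 1 lends 21.8·0.7990 = 17.4182, Bank 2 lends 21.8·0.7990² ≈ 13.9171, and so on.
Summing a geometric series: total = 21.8·[0.7990·(1 − 0.7990^6) / (1 − 0.7990)] ≈ 64.1108 billion.

64.11 billion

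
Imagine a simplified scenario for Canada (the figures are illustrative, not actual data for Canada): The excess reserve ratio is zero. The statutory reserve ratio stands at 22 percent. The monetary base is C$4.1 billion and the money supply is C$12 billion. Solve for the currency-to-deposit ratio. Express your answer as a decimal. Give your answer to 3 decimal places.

Using m = M/MB = 12/4.1 ≈ 2.926829. From m = (1 + c)/(c + rr + e), rearranging gives 1 + c = m·(c + rr + e), so c·(1 − m) = m·(rr + e) − 1.
Hence c = [m·(rr + e) − 1]/(1 − m) = [2.926829 × (0.22 + 0) − 1] / (1 − 2.926829) ≈ 0.184810.

0.185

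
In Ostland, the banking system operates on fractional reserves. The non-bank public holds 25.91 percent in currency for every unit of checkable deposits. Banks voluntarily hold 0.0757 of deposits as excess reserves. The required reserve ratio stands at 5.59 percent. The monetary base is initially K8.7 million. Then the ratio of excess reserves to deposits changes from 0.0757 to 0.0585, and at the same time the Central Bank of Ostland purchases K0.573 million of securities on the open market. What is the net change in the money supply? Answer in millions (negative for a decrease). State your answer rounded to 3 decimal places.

K3.223 million

Before: m₁ = (1 + 0.2591) / (0.0559 + 0.0757 + 0.2591) ≈ 3.22268, MB₁ = 8.7, so M₁ = 3.22268 × 8.7 ≈ 28.0373 million.
After: m₂ = (1 + 0.2591) / (0.0559 + 0.0585 + 0.2591) ≈ 3.37108, MB₂ = 8.7 + 0.573 = 9.273, so M₂ = 3.37108 × 9.273 ≈ 31.26 million.
ΔM = M₂ − M₁ = 31.26 − 28.0373 = 3.2227 million.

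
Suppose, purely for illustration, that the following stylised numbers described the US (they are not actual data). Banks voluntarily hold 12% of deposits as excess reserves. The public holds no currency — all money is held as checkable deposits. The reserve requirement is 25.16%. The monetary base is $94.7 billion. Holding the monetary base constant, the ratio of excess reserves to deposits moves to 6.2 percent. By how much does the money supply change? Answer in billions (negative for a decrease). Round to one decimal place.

$47.1 billion

Initially m₁ = 1 / (0.2516 + 0.12) ≈ 2.6911, so M₁ = 2.6911 × 94.7 ≈ 254.8472 billion.
After the change m₂ = 1 / (0.2516 + 0.062) ≈ 3.1888, so M₂ = 3.1888 × 94.7 ≈ 301.9794 billion.
ΔM = M₂ − M₁ = 301.9794 − 254.8472 = 47.1322 billion.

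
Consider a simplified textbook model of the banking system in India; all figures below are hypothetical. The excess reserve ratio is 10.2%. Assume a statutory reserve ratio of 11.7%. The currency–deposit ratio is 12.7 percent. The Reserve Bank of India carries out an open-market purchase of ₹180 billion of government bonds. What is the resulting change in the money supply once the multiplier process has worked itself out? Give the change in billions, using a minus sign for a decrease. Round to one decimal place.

₹586.3 billion

The money multiplier is m = (1 + c) / (rr + e + c) = (1 + 0.127) / (0.117 + 0.102 + 0.127) ≈ 3.25723.
The purchase adds 180 billion of base, so ΔM = m × ΔMB = 3.25723 × (+180) = 586.3014 billion.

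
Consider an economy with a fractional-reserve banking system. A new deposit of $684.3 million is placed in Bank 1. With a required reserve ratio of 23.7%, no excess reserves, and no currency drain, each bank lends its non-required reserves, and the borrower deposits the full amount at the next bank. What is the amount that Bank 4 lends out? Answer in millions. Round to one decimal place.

Each bank lends a fraction (1 − rr) = 0.7630 of the deposit it receives, so Bank 4 receives 684.3·0.7630^3 and lends 684.3·0.7630^4 ≈ 231.9235 million.

$231.9 million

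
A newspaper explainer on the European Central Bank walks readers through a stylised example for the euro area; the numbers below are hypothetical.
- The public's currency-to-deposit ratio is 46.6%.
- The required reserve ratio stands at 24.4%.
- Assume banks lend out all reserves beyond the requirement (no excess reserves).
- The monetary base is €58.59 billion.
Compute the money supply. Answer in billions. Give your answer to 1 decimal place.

The money multiplier is m = (1 + c) / (rr + c) = (1 + 0.466) / (0.244 + 0.466) ≈ 2.0648.
So M = m × MB = 2.0648 × 58.59 ≈ 120.9766 billion.

€121.0 billion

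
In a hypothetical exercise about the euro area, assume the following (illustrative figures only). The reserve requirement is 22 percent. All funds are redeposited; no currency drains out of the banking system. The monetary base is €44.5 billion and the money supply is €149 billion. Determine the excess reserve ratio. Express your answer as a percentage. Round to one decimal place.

Using m = M/MB = 149/44.5 ≈ 3.348315. Since m = (1 + c)/(c + rr + e), the denominator satisfies c + rr + e = (1 + c)/m = (1 + 0) / 3.348315 ≈ 0.298658.
With c = 0 and rr = 0.22, the excess reserve ratio is 0.298658 − 0 − 0.22 = 0.078658.

7.9%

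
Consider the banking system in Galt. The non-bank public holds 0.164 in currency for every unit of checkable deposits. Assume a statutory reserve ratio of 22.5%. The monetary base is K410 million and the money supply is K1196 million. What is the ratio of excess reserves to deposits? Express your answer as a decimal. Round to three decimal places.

0.010

Using m = M/MB = 1196/410 ≈ 2.917073. Since m = (1 + c)/(c + rr + e), the denominator satisfies c + rr + e = (1 + c)/m = (1 + 0.164) / 2.917073 ≈ 0.399030.
With c = 0.164 and rr = 0.225, the ratio of excess reserves to deposits is 0.399030 − 0.164 − 0.225 = 0.01003.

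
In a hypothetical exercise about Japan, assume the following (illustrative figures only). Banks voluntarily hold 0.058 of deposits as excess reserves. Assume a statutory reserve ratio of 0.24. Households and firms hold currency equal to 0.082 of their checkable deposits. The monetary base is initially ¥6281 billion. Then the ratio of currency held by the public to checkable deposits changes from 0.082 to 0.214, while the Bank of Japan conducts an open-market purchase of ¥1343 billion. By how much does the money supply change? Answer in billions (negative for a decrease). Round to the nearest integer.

Before: m₁ = (1 + 0.082) / (0.24 + 0.058 + 0.082) ≈ 2.84737, MB₁ = 6281, so M₁ = 2.84737 × 6281 ≈ 17884.331 billion.
After: m₂ = (1 + 0.214) / (0.24 + 0.058 + 0.214) ≈ 2.37109, MB₂ = 6281 + 1343 = 7624, so M₂ = 2.37109 × 7624 ≈ 18077.1902 billion.
ΔM = M₂ − M₁ = 18077.1902 − 17884.331 = 192.8592 billion.

¥193 billion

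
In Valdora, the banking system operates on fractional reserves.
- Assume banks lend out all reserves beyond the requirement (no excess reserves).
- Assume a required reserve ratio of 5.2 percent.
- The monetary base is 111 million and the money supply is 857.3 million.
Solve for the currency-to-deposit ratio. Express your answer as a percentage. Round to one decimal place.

8.9%

Using m = M/MB = 857.3/111 ≈ 7.723423. From m = (1 + c)/(c + rr + e), rearranging gives 1 + c = m·(c + rr + e), so c·(1 − m) = m·(rr + e) − 1.
Hence c = [m·(rr + e) − 1]/(1 − m) = [7.723423 × (0.052 + 0) − 1] / (1 − 7.723423) ≈ 0.089000.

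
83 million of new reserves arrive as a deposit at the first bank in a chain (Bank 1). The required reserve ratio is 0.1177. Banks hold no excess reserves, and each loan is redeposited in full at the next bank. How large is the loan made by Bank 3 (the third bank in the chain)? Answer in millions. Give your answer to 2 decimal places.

57.01 million

Each bank lends a fraction (1 − rr) = 0.8823 of the deposit it receives, so Bank 3 receives 83·0.8823^2 and lends 83·0.8823^3 ≈ 57.0068 million.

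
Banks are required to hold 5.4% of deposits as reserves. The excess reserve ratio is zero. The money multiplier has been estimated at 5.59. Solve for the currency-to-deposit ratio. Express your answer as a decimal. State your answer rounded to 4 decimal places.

Using m = 5.59. From m = (1 + c)/(c + rr + e), rearranging gives 1 + c = m·(c + rr + e), so c·(1 − m) = m·(rr + e) − 1.
Hence c = [m·(rr + e) − 1]/(1 − m) = [5.59 × (0.054 + 0) − 1] / (1 − 5.59) ≈ 0.152100.

0.1521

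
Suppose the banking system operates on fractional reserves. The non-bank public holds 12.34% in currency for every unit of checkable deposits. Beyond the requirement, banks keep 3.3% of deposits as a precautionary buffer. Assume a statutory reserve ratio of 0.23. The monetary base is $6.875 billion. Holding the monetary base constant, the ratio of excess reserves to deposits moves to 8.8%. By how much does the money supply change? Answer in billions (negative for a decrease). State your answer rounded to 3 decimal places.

Initially m₁ = (1 + 0.1234) / (0.23 + 0.033 + 0.1234) ≈ 2.90735, so M₁ = 2.90735 × 6.875 ≈ 19.988 billion.
After the change m₂ = (1 + 0.1234) / (0.23 + 0.088 + 0.1234) ≈ 2.54508, so M₂ = 2.54508 × 6.875 ≈ 17.4974 billion.
ΔM = M₂ − M₁ = 17.4974 − 19.988 = -2.4906 billion.

-2.491 billion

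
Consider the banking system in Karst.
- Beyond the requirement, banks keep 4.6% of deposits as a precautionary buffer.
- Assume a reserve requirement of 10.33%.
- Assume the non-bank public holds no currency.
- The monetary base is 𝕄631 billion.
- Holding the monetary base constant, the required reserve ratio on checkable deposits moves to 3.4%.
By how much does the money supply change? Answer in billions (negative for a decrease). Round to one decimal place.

𝕄3661.1 billion

Initially m₁ = 1 / (0.1033 + 0.046) ≈ 6.69792, so M₁ = 6.69792 × 631 ≈ 4226.3875 billion.
After the change m₂ = 1 / (0.034 + 0.046) = 12.5, so M₂ = 12.5 × 631 = 7887.5 billion.
ΔM = M₂ − M₁ = 7887.5 − 4226.3875 = 3661.1125 billion.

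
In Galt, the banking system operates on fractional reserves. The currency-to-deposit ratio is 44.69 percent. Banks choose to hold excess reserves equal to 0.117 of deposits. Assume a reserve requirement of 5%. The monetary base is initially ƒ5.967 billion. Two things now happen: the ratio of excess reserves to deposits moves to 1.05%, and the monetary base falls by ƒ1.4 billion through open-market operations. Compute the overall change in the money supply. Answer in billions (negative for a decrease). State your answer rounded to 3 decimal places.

-1.040 billion

Before: m₁ = (1 + 0.4469) / (0.05 + 0.117 + 0.4469) ≈ 2.35690, MB₁ = 5.967, so M₁ = 2.35690 × 5.967 ≈ 14.0636 billion.
After: m₂ = (1 + 0.4469) / (0.05 + 0.0105 + 0.4469) ≈ 2.85160, MB₂ = 5.967 − 1.4 = 4.567, so M₂ = 2.85160 × 4.567 ≈ 13.0233 billion.
ΔM = M₂ − M₁ = 13.0233 − 14.0636 = -1.0403 billion.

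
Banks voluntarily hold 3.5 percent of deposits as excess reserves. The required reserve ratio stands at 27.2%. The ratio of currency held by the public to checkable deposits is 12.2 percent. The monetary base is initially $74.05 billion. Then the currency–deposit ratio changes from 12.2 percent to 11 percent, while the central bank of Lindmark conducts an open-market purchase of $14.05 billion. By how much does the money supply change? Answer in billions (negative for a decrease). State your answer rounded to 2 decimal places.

Before: m₁ = (1 + 0.122) / (0.272 + 0.035 + 0.122) ≈ 2.61538, MB₁ = 74.05, so M₁ = 2.61538 × 74.05 ≈ 193.6689 billion.
After: m₂ = (1 + 0.11) / (0.272 + 0.035 + 0.11) ≈ 2.66187, MB₂ = 74.05 + 14.05 = 88.1, so M₂ = 2.66187 × 88.1 ≈ 234.5107 billion.
ΔM = M₂ − M₁ = 234.5107 − 193.6689 = 40.8418 billion.

$40.84 billion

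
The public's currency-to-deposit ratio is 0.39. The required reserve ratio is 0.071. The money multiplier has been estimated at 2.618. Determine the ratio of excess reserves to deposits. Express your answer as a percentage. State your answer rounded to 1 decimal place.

7.0%

Using m = 2.618. Since m = (1 + c)/(c + rr + e), the denominator satisfies c + rr + e = (1 + c)/m = (1 + 0.39) / 2.618 ≈ 0.530940.
With c = 0.39 and rr = 0.071, the ratio of excess reserves to deposits is 0.530940 − 0.39 − 0.071 = 0.06994.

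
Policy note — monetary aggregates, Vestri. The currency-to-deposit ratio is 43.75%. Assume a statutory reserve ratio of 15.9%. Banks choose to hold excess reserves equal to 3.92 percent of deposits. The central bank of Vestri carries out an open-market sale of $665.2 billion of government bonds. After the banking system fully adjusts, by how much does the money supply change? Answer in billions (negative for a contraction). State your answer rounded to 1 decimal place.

-1504.2 billion

The money multiplier is m = (1 + c) / (rr + e + c) = (1 + 0.4375) / (0.159 + 0.0392 + 0.4375) ≈ 2.26129.
The sale removes 665.2 billion of base, so ΔM = m × ΔMB = 2.26129 × (−665.2) ≈ -1504.2101 billion.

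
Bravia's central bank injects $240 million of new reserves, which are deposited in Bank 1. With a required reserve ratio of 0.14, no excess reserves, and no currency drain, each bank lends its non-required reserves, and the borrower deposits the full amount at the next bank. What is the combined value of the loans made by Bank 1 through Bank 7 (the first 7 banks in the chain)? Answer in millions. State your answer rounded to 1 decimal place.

$961.3 million

Bank i lends (1 − rr)^i of the original deposit: Bank 1 lends 240·0.8600 = 206.4000, Bank 2 lends 240·0.8600² = 177.5040, and so on.
Summing a geometric series: total = 240·[0.8600·(1 − 0.8600^7) / (1 − 0.8600)] ≈ 961.3407 million.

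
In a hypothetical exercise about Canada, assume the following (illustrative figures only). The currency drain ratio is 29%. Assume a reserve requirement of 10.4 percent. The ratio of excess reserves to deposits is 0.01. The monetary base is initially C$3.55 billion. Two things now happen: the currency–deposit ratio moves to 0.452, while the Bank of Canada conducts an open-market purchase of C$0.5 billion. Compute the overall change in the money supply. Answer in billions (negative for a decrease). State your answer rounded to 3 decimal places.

Before: m₁ = (1 + 0.29) / (0.104 + 0.01 + 0.29) ≈ 3.19307, MB₁ = 3.55, so M₁ = 3.19307 × 3.55 ≈ 11.3354 billion.
After: m₂ = (1 + 0.452) / (0.104 + 0.01 + 0.452) ≈ 2.56537, MB₂ = 3.55 + 0.5 = 4.05, so M₂ = 2.56537 × 4.05 ≈ 10.3897 billion.
ΔM = M₂ − M₁ = 10.3897 − 11.3354 = -0.9457 billion.

-0.946 billion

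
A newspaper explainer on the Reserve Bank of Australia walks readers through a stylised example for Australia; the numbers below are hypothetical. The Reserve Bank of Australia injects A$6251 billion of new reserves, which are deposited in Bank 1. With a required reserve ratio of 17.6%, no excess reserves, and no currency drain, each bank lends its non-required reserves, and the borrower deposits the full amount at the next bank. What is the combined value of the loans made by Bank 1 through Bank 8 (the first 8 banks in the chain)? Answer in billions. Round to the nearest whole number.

Bank i lends (1 − rr)^i of the original deposit: Bank 1 lends 6251·0.8240 = 5150.8240, Bank 2 lends 6251·0.8240² ≈ 4244.2790, and so on.
Summing a geometric series: total = 6251·[0.8240·(1 − 0.8240^8) / (1 − 0.8240)] ≈ 23046.1693 billion.

A$23046 billion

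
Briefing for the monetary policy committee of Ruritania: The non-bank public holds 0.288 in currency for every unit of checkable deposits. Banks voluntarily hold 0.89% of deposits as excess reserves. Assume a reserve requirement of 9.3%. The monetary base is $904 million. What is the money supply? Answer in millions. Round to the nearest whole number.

$2986 million

The money multiplier is m = (1 + c) / (rr + e + c) = (1 + 0.288) / (0.093 + 0.0089 + 0.288) ≈ 3.3034.
So M = m × MB = 3.3034 × 904 = 2986.2736 million.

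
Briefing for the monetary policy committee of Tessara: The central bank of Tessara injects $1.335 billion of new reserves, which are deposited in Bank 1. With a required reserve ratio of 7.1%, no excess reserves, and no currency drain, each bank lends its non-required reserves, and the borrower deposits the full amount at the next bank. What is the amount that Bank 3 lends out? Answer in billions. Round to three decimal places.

$1.070 billion

Each bank lends a fraction (1 − rr) = 0.9290 of the deposit it receives, so Bank 3 receives 1.335·0.9290^2 and lends 1.335·0.9290^3 ≈ 1.0704 billion.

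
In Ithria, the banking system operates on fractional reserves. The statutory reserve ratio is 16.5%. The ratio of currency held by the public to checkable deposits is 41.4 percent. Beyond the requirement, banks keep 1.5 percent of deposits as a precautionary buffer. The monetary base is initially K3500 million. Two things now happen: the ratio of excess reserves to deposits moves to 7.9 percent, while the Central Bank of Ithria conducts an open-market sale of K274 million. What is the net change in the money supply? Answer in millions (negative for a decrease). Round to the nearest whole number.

-1399 million

Before: m₁ = (1 + 0.414) / (0.165 + 0.015 + 0.414) ≈ 2.38047, MB₁ = 3500, so M₁ = 2.38047 × 3500 = 8331.645 million.
After: m₂ = (1 + 0.414) / (0.165 + 0.079 + 0.414) ≈ 2.14894, MB₂ = 3500 − 274 = 3226, so M₂ = 2.14894 × 3226 ≈ 6932.4804 million.
ΔM = M₂ − M₁ = 6932.4804 − 8331.645 = -1399.1646 million.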